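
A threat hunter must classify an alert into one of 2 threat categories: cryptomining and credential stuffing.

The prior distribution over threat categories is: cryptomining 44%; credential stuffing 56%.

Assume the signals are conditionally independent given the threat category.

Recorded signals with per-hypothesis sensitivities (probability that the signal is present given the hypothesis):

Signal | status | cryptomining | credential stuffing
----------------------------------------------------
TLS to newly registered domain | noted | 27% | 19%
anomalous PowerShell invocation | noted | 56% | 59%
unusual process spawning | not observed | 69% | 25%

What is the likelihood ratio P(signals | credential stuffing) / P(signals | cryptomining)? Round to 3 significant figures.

1.79

Joint likelihood of the signal pattern under each hypothesis (using 1 − P(present | H) for each absent signal):
  credential stuffing: 0.19 × 0.59 × (1 − 0.25) = 0.084075
  cryptomining: 0.27 × 0.56 × (1 − 0.69) = 0.046872
Bayes factor = 0.084075 / 0.046872 ≈ 1.79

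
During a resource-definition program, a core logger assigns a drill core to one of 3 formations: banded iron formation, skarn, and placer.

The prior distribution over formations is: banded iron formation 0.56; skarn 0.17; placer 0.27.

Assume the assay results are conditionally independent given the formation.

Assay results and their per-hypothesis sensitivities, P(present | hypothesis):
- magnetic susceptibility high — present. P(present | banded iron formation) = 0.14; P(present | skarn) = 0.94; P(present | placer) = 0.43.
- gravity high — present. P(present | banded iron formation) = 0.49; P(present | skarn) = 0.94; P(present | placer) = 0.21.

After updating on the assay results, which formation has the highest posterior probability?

Multiply each prior by the joint likelihood of the assay result pattern:
  banded iron formation: 0.56 × 0.14 × 0.49 = 0.038416
  skarn: 0.17 × 0.94 × 0.94 = 0.15021
  placer: 0.27 × 0.43 × 0.21 = 0.024381
Marginal likelihood of the evidence = 0.21301.
P(banded iron formation | evidence) ≈ 0.038416 / 0.21301 ≈ 0.180
P(skarn | evidence) ≈ 0.15021 / 0.21301 ≈ 0.705
P(placer | evidence) ≈ 0.024381 / 0.21301 ≈ 0.114
The largest is 0.705, so skarn is most probable.

skarn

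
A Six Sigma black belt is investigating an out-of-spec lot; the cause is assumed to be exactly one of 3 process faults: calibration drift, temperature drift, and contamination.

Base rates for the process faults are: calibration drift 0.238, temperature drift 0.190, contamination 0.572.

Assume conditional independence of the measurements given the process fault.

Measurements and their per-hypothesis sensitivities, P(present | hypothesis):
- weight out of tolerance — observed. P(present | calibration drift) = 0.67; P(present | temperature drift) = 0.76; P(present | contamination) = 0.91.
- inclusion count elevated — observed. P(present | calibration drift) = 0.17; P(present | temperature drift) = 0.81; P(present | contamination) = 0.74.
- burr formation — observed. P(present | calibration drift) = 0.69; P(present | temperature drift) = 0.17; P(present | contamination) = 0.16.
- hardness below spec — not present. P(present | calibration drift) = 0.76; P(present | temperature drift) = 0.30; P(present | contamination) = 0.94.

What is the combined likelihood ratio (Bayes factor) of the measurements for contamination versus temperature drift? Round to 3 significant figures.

Joint likelihood of the measurement pattern under each hypothesis (using 1 − P(present | H) for each absent measurement):
  contamination: 0.91 × 0.74 × 0.16 × (1 − 0.94) = 0.0064646
  temperature drift: 0.76 × 0.81 × 0.17 × (1 − 0.30) = 0.073256
Bayes factor = 0.0064646 / 0.073256 ≈ 0.0882

0.0882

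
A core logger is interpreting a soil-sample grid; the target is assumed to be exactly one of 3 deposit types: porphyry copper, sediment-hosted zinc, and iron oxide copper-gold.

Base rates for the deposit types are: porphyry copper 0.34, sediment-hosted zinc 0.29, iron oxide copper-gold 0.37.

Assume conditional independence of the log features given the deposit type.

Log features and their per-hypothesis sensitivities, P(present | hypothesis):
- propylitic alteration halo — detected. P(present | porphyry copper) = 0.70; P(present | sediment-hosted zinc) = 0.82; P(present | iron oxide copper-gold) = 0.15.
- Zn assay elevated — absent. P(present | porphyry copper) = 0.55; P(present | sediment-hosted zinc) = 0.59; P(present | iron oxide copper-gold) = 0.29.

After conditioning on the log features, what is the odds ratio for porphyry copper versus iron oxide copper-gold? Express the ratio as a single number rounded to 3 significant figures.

2.72

Posterior odds equal prior odds times the likelihood ratio; only the two competing hypotheses matter (using 1 − P(present | H) for each absent log feature).
  porphyry copper: 0.34 × 0.70 × (1 − 0.55) = 0.1071
  iron oxide copper-gold: 0.37 × 0.15 × (1 − 0.29) = 0.039405
Posterior odds = 0.1071 / 0.039405 ≈ 2.72.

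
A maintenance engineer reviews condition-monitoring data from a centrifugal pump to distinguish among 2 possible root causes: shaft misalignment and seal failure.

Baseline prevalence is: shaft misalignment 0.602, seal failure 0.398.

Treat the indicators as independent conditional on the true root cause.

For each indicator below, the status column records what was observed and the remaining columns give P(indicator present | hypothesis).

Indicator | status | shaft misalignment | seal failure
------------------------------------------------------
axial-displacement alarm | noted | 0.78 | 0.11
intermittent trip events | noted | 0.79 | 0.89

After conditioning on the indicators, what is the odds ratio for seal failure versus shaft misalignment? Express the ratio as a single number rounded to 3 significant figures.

0.105

Posterior odds equal prior odds times the likelihood ratio; only the two competing hypotheses matter.
  seal failure: 0.398 × 0.11 × 0.89 = 0.038964
  shaft misalignment: 0.602 × 0.78 × 0.79 = 0.37095
Posterior odds = 0.038964 / 0.37095 ≈ 0.105.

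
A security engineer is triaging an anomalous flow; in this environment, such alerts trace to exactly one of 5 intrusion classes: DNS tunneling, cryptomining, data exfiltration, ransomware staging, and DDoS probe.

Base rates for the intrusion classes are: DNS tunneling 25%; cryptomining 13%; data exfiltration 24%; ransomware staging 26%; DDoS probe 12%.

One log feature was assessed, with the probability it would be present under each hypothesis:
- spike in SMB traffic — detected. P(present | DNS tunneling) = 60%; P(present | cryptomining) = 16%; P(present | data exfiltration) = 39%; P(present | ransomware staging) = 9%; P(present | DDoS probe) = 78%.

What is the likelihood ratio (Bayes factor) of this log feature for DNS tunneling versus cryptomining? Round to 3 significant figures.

The Bayes factor is the ratio of the two likelihoods.
  DNS tunneling: 0.6
  cryptomining: 0.16
Bayes factor = 0.6 / 0.16 ≈ 3.75

3.75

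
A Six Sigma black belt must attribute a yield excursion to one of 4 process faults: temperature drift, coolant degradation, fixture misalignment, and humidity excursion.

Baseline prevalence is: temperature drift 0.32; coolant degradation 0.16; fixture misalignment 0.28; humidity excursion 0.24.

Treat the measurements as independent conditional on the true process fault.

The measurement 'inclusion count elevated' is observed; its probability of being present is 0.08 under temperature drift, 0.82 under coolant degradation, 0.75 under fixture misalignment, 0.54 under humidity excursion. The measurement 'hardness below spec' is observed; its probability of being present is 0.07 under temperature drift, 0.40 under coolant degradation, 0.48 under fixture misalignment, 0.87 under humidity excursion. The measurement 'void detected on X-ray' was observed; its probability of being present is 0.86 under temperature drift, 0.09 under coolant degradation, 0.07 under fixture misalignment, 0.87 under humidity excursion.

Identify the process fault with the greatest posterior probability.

Multiply each prior by the joint likelihood of the measurement pattern:
  temperature drift: 0.32 × 0.08 × 0.07 × 0.86 = 0.0015411
  coolant degradation: 0.16 × 0.82 × 0.40 × 0.09 = 0.0047232
  fixture misalignment: 0.28 × 0.75 × 0.48 × 0.07 = 0.007056
  humidity excursion: 0.24 × 0.54 × 0.87 × 0.87 = 0.098094
Marginal likelihood of the evidence = 0.11141.
P(temperature drift | evidence) ≈ 0.0015411 / 0.11141 ≈ 0.014
P(coolant degradation | evidence) ≈ 0.0047232 / 0.11141 ≈ 0.042
P(fixture misalignment | evidence) ≈ 0.007056 / 0.11141 ≈ 0.063
P(humidity excursion | evidence) ≈ 0.098094 / 0.11141 ≈ 0.880
The largest is 0.880, so humidity excursion is most probable.

humidity excursion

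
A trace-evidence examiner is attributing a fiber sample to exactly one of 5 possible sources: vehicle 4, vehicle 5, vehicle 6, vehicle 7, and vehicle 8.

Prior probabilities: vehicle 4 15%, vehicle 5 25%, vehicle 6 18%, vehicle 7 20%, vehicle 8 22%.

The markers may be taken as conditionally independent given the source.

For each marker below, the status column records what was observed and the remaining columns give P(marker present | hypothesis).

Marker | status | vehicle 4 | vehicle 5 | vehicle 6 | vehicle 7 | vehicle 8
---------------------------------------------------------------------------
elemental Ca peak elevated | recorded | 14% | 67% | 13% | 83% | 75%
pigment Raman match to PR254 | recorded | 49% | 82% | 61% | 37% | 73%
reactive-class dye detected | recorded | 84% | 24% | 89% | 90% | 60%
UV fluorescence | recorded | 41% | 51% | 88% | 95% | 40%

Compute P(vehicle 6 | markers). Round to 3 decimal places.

For each hypothesis, the unnormalized posterior weight is prior × product of the marker likelihoods:
  vehicle 4: 0.15 × 0.14 × 0.49 × 0.84 × 0.41 = 0.0035439
  vehicle 5: 0.25 × 0.67 × 0.82 × 0.24 × 0.51 = 0.016812
  vehicle 6: 0.18 × 0.13 × 0.61 × 0.89 × 0.88 = 0.011179
  vehicle 7: 0.20 × 0.83 × 0.37 × 0.90 × 0.95 = 0.052514
  vehicle 8: 0.22 × 0.75 × 0.73 × 0.60 × 0.40 = 0.028908
The unnormalized weights sum to 0.11296.
P(vehicle 6 | evidence) = 0.011179 / 0.11296 ≈ 0.099.

0.099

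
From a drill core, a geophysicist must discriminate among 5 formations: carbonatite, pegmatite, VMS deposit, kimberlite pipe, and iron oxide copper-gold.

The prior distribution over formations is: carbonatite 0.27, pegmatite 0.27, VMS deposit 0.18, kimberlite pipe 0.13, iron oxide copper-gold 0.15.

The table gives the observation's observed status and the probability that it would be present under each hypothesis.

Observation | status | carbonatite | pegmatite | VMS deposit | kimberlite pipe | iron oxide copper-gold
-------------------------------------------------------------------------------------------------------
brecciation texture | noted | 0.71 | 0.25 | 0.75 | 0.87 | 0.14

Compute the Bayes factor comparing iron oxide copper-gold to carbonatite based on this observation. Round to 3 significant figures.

0.197

Likelihood of this observation under each hypothesis:
  iron oxide copper-gold: 0.14
  carbonatite: 0.71
Bayes factor = 0.14 / 0.71 ≈ 0.197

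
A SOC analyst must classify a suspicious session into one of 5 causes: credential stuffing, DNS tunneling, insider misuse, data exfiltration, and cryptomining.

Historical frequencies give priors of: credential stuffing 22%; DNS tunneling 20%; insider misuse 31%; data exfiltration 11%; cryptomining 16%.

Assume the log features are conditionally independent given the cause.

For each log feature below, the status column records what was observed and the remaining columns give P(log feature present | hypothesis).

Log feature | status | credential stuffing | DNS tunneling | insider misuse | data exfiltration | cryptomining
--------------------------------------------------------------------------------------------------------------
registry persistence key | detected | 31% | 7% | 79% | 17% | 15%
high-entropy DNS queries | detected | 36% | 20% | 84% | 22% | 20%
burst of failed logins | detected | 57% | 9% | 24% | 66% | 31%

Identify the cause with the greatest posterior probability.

For each hypothesis, the unnormalized posterior weight is prior × product of the log feature likelihoods:
  credential stuffing: 0.22 × 0.31 × 0.36 × 0.57 = 0.013995
  DNS tunneling: 0.20 × 0.07 × 0.20 × 0.09 = 0.000252
  insider misuse: 0.31 × 0.79 × 0.84 × 0.24 = 0.049372
  data exfiltration: 0.11 × 0.17 × 0.22 × 0.66 = 0.0027152
  cryptomining: 0.16 × 0.15 × 0.20 × 0.31 = 0.001488
The unnormalized weights sum to 0.067822.
P(credential stuffing | evidence) ≈ 0.013995 / 0.067822 ≈ 0.206
P(DNS tunneling | evidence) ≈ 0.000252 / 0.067822 ≈ 0.004
P(insider misuse | evidence) ≈ 0.049372 / 0.067822 ≈ 0.728
P(data exfiltration | evidence) ≈ 0.0027152 / 0.067822 ≈ 0.040
P(cryptomining | evidence) ≈ 0.001488 / 0.067822 ≈ 0.022
The largest is 0.728, so insider misuse is most probable.

insider misuse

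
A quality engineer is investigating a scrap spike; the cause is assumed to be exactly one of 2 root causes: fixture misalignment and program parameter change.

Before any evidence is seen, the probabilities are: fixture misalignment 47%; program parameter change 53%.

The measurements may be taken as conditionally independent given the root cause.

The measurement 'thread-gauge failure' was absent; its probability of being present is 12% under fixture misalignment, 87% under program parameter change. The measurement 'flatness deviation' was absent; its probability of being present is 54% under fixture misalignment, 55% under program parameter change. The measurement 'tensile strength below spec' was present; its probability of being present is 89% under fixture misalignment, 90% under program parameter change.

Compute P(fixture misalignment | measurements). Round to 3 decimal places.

0.859

Multiply each prior by the joint likelihood of the measurement pattern (using 1 − P(present | H) for each absent measurement):
  fixture misalignment: 0.47 × (1 − 0.12) × (1 − 0.54) × 0.89 = 0.16933
  program parameter change: 0.53 × (1 − 0.87) × (1 − 0.55) × 0.90 = 0.027904
Marginal likelihood of the evidence = 0.19723.
P(fixture misalignment | evidence) = 0.16933 / 0.19723 ≈ 0.859.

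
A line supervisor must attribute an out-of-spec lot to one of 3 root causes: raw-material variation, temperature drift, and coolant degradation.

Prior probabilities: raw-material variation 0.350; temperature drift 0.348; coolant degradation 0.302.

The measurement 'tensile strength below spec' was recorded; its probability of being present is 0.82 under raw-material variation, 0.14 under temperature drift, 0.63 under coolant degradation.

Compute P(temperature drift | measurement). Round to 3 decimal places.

0.093

Multiply each prior by the likelihood of the measurement:
  raw-material variation: 0.350 × 0.82 = 0.287
  temperature drift: 0.348 × 0.14 = 0.04872
  coolant degradation: 0.302 × 0.63 = 0.19026
Marginal likelihood of the evidence = 0.52598.
P(temperature drift | evidence) = 0.04872 / 0.52598 ≈ 0.093.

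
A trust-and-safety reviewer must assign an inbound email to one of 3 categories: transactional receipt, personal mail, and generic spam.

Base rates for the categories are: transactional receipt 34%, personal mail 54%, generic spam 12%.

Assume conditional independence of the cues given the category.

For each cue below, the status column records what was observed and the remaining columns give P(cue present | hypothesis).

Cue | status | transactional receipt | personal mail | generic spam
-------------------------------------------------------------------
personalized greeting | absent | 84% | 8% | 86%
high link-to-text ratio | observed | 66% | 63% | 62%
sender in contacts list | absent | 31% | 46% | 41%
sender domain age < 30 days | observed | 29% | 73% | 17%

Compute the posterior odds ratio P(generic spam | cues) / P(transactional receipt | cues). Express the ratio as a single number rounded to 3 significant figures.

Posterior odds equal prior odds times the likelihood ratio; only the two competing hypotheses matter (using 1 − P(present | H) for each absent cue).
  generic spam: 0.12 × (1 − 0.86) × 0.62 × (1 − 0.41) × 0.17 = 0.0010447
  transactional receipt: 0.34 × (1 − 0.84) × 0.66 × (1 − 0.31) × 0.29 = 0.0071844
Odds(generic spam : transactional receipt) = 0.0010447 / 0.0071844 ≈ 0.145.

0.145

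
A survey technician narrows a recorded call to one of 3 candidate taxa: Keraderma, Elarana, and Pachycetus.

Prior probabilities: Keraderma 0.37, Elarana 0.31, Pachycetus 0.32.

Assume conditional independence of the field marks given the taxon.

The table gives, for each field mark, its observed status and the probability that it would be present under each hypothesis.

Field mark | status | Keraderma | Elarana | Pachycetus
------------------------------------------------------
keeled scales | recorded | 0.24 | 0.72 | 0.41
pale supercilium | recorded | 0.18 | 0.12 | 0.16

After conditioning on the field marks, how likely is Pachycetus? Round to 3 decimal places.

0.329

Multiply each prior by the joint likelihood of the field mark pattern:
  Keraderma: 0.37 × 0.24 × 0.18 = 0.015984
  Elarana: 0.31 × 0.72 × 0.12 = 0.026784
  Pachycetus: 0.32 × 0.41 × 0.16 = 0.020992
Marginal likelihood of the evidence = 0.06376.
P(Pachycetus | evidence) = 0.020992 / 0.06376 ≈ 0.329.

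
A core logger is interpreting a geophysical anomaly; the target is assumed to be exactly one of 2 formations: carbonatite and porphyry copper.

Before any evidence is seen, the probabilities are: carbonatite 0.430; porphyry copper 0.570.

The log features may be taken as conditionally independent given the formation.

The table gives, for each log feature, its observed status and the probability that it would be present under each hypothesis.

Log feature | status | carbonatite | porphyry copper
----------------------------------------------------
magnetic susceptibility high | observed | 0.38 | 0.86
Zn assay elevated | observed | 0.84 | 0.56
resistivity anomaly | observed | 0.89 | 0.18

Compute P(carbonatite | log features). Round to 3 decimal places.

Multiply each prior by the joint likelihood of the log feature pattern:
  carbonatite: 0.430 × 0.38 × 0.84 × 0.89 = 0.12216
  porphyry copper: 0.570 × 0.86 × 0.56 × 0.18 = 0.049412
Marginal likelihood of the evidence = 0.17157.
P(carbonatite | evidence) = 0.12216 / 0.17157 ≈ 0.712.

0.712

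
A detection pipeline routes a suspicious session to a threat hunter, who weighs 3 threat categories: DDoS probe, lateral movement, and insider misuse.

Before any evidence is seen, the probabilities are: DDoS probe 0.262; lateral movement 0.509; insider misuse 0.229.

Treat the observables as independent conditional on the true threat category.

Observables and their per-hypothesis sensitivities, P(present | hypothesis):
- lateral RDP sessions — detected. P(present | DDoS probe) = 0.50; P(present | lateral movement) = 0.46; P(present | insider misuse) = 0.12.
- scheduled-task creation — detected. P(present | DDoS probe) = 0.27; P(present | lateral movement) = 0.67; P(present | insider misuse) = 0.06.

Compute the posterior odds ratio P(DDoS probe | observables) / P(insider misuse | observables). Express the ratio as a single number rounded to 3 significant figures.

The normalizing constant cancels in an odds ratio, so compute prior × likelihood for the two hypotheses only:
  DDoS probe: 0.262 × 0.50 × 0.27 = 0.03537
  insider misuse: 0.229 × 0.12 × 0.06 = 0.0016488
Posterior odds = 0.03537 / 0.0016488 ≈ 21.5.

21.5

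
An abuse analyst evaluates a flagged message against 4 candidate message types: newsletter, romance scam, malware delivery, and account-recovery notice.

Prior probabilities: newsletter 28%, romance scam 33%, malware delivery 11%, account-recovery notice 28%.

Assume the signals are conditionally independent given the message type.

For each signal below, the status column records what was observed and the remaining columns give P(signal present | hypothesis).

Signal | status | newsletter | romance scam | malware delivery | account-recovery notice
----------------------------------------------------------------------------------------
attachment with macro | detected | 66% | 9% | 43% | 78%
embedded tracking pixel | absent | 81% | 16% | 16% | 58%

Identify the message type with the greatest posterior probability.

For each hypothesis, the unnormalized posterior weight is prior × product of the signal likelihoods (using 1 − P(present | H) for each absent signal):
  newsletter: 0.28 × 0.66 × (1 − 0.81) = 0.035112
  romance scam: 0.33 × 0.09 × (1 − 0.16) = 0.024948
  malware delivery: 0.11 × 0.43 × (1 − 0.16) = 0.039732
  account-recovery notice: 0.28 × 0.78 × (1 − 0.58) = 0.091728
Normalizing constant Z = 0.035112 + 0.024948 + 0.039732 + 0.091728 = 0.19152.
P(newsletter | evidence) ≈ 0.035112 / 0.19152 ≈ 0.183
P(romance scam | evidence) ≈ 0.024948 / 0.19152 ≈ 0.130
P(malware delivery | evidence) ≈ 0.039732 / 0.19152 ≈ 0.207
P(account-recovery notice | evidence) ≈ 0.091728 / 0.19152 ≈ 0.479
The largest is 0.479, so account-recovery notice is most probable.

account-recovery notice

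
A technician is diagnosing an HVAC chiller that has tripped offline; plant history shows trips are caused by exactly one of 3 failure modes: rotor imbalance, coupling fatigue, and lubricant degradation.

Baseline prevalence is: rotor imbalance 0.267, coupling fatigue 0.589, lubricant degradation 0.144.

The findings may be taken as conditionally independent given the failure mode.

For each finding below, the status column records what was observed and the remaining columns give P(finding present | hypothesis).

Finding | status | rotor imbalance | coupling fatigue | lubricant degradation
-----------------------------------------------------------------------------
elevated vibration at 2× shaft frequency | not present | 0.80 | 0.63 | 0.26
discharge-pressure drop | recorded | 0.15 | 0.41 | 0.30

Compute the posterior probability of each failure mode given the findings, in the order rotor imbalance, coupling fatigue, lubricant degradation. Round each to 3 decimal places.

By Bayes' rule with conditional independence, the unnormalized weight for each hypothesis is prior × ∏ likelihoods (using 1 − P(present | H) for each absent finding):
  rotor imbalance: 0.267 × (1 − 0.80) × 0.15 = 0.00801
  coupling fatigue: 0.589 × (1 − 0.63) × 0.41 = 0.089351
  lubricant degradation: 0.144 × (1 − 0.26) × 0.30 = 0.031968
Normalizing constant Z = 0.00801 + 0.089351 + 0.031968 = 0.12933.
P(rotor imbalance | evidence) = 0.00801 / 0.12933 ≈ 0.062
P(coupling fatigue | evidence) = 0.089351 / 0.12933 ≈ 0.691
P(lubricant degradation | evidence) = 0.031968 / 0.12933 ≈ 0.247

0.062, 0.691, 0.247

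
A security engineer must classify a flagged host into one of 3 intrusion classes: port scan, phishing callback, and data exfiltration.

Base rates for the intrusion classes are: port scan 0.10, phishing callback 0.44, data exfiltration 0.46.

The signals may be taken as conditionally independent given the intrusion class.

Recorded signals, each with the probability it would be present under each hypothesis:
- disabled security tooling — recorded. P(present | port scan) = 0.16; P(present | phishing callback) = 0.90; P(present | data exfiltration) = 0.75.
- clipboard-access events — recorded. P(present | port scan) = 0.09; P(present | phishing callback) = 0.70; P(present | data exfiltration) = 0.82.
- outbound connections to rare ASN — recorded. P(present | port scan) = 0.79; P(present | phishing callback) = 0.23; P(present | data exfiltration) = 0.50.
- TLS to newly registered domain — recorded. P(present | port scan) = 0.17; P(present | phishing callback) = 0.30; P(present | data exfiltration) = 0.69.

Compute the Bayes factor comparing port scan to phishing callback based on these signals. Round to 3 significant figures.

Take the product of per-signal likelihoods under each hypothesis, then divide.
  port scan: 0.16 × 0.09 × 0.79 × 0.17 = 0.0019339
  phishing callback: 0.90 × 0.70 × 0.23 × 0.30 = 0.04347
Bayes factor = 0.0019339 / 0.04347 ≈ 0.0445

0.0445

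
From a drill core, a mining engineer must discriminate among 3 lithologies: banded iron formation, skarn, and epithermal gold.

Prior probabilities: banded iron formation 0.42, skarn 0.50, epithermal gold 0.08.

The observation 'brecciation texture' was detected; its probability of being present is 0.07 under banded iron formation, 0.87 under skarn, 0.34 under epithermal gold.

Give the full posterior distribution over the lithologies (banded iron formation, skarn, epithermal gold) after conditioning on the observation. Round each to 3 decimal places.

By Bayes' rule, the unnormalized weight for each hypothesis is prior × likelihood:
  banded iron formation: 0.42 × 0.07 = 0.0294
  skarn: 0.50 × 0.87 = 0.435
  epithermal gold: 0.08 × 0.34 = 0.0272
Marginal likelihood of the evidence = 0.4916.
P(banded iron formation | evidence) = 0.0294 / 0.4916 ≈ 0.060
P(skarn | evidence) = 0.435 / 0.4916 ≈ 0.885
P(epithermal gold | evidence) = 0.0272 / 0.4916 ≈ 0.055

0.060, 0.885, 0.055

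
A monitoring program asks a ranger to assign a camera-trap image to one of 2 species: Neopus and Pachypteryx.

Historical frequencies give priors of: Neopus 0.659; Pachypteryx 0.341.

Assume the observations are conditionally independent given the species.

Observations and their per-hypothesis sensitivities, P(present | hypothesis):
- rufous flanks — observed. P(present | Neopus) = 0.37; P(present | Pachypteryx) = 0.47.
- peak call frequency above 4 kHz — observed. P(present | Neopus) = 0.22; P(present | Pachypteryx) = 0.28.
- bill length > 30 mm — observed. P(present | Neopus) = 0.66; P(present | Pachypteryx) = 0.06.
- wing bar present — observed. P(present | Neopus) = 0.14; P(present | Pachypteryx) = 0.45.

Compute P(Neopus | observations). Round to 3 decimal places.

By Bayes' rule with conditional independence, the unnormalized weight for each hypothesis is prior × ∏ likelihoods:
  Neopus: 0.659 × 0.37 × 0.22 × 0.66 × 0.14 = 0.0049566
  Pachypteryx: 0.341 × 0.47 × 0.28 × 0.06 × 0.45 = 0.0012116
Normalizing constant Z = 0.0049566 + 0.0012116 = 0.0061682.
P(Neopus | evidence) = 0.0049566 / 0.0061682 ≈ 0.804.

0.804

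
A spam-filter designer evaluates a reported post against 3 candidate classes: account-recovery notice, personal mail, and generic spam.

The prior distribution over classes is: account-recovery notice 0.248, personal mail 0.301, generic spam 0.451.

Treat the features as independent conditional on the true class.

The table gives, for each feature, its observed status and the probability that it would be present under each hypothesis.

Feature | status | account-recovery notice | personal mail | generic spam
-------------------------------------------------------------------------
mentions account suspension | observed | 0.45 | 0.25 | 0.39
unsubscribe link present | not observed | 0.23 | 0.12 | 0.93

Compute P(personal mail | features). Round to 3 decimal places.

For each hypothesis, the unnormalized posterior weight is prior × product of the feature likelihoods (using 1 − P(present | H) for each absent feature):
  account-recovery notice: 0.248 × 0.45 × (1 − 0.23) = 0.085932
  personal mail: 0.301 × 0.25 × (1 − 0.12) = 0.06622
  generic spam: 0.451 × 0.39 × (1 − 0.93) = 0.012312
Marginal likelihood of the evidence = 0.16446.
P(personal mail | evidence) = 0.06622 / 0.16446 ≈ 0.403.

0.403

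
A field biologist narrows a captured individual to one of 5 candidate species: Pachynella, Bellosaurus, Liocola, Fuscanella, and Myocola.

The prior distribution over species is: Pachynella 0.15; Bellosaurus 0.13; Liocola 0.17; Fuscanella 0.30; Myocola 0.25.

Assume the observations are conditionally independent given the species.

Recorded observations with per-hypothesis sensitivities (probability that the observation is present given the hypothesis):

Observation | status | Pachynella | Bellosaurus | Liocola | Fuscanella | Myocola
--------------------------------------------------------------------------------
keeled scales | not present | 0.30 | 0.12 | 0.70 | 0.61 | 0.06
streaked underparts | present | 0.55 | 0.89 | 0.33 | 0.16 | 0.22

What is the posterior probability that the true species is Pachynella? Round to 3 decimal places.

0.234

For each hypothesis, the unnormalized posterior weight is prior × product of the observation likelihoods (using 1 − P(present | H) for each absent observation):
  Pachynella: 0.15 × (1 − 0.30) × 0.55 = 0.05775
  Bellosaurus: 0.13 × (1 − 0.12) × 0.89 = 0.10182
  Liocola: 0.17 × (1 − 0.70) × 0.33 = 0.01683
  Fuscanella: 0.30 × (1 − 0.61) × 0.16 = 0.01872
  Myocola: 0.25 × (1 − 0.06) × 0.22 = 0.0517
The unnormalized weights sum to 0.24682.
P(Pachynella | evidence) = 0.05775 / 0.24682 ≈ 0.234.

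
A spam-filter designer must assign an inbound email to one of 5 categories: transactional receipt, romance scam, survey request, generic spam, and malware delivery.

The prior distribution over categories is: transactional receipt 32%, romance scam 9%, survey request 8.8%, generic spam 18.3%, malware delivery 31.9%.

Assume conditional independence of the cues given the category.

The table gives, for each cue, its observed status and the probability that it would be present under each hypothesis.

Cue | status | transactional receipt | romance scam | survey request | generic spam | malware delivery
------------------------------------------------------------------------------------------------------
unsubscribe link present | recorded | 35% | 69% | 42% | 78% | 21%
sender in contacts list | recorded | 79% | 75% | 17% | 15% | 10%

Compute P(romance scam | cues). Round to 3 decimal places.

0.275

By Bayes' rule with conditional independence, the unnormalized weight for each hypothesis is prior × ∏ likelihoods:
  transactional receipt: 0.320 × 0.35 × 0.79 = 0.08848
  romance scam: 0.090 × 0.69 × 0.75 = 0.046575
  survey request: 0.088 × 0.42 × 0.17 = 0.0062832
  generic spam: 0.183 × 0.78 × 0.15 = 0.021411
  malware delivery: 0.319 × 0.21 × 0.10 = 0.006699
Marginal likelihood of the evidence = 0.16945.
P(romance scam | evidence) = 0.046575 / 0.16945 ≈ 0.275.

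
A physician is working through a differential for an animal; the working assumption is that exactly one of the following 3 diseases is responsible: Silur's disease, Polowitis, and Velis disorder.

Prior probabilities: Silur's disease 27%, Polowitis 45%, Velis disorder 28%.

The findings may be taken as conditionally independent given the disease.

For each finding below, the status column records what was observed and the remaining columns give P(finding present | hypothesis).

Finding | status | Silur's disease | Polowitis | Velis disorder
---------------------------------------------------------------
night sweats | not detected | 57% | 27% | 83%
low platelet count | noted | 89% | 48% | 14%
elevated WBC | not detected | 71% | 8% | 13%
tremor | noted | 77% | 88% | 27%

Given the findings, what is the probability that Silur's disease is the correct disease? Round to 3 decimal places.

Multiply each prior by the joint likelihood of the evidence pattern (using 1 − P(present | H) for each absent finding):
  Silur's disease: 0.27 × (1 − 0.57) × 0.89 × (1 − 0.71) × 0.77 = 0.023073
  Polowitis: 0.45 × (1 − 0.27) × 0.48 × (1 − 0.08) × 0.88 = 0.12766
  Velis disorder: 0.28 × (1 − 0.83) × 0.14 × (1 − 0.13) × 0.27 = 0.0015654
Normalizing constant Z = 0.023073 + 0.12766 + 0.0015654 = 0.1523.
P(Silur's disease | evidence) = 0.023073 / 0.1523 ≈ 0.152.

0.152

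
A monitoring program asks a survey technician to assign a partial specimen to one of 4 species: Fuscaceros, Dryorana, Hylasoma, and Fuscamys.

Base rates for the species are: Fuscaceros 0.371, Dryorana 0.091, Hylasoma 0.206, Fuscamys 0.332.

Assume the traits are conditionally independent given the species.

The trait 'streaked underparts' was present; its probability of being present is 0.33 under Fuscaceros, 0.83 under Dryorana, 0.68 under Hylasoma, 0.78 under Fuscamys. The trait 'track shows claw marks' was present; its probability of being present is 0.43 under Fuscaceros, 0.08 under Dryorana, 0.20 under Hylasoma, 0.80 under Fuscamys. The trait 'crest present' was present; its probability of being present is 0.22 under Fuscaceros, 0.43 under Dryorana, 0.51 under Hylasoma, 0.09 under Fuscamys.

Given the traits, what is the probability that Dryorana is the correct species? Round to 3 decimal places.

Multiply each prior by the joint likelihood of the trait pattern:
  Fuscaceros: 0.371 × 0.33 × 0.43 × 0.22 = 0.011582
  Dryorana: 0.091 × 0.83 × 0.08 × 0.43 = 0.0025982
  Hylasoma: 0.206 × 0.68 × 0.20 × 0.51 = 0.014288
  Fuscamys: 0.332 × 0.78 × 0.80 × 0.09 = 0.018645
Marginal likelihood of the evidence = 0.047113.
P(Dryorana | evidence) = 0.0025982 / 0.047113 ≈ 0.055.

0.055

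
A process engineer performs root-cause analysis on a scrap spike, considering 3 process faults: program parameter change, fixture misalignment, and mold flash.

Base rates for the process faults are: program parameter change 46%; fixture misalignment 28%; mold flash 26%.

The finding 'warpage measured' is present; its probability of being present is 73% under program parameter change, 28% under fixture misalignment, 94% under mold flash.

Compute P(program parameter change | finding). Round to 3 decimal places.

Multiply each prior by the likelihood of the finding:
  program parameter change: 0.46 × 0.73 = 0.3358
  fixture misalignment: 0.28 × 0.28 = 0.0784
  mold flash: 0.26 × 0.94 = 0.2444
The unnormalized weights sum to 0.6586.
P(program parameter change | evidence) = 0.3358 / 0.6586 ≈ 0.510.

0.510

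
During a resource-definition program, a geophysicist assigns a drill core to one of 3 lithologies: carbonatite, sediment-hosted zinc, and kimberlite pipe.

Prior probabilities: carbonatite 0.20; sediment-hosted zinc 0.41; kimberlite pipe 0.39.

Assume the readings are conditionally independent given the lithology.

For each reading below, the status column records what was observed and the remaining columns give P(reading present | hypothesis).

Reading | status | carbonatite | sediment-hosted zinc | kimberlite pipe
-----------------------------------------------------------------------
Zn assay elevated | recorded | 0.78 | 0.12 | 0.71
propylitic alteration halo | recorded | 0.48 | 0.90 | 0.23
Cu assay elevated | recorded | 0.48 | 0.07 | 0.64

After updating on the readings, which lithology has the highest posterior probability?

kimberlite pipe

For each hypothesis, the unnormalized posterior weight is prior × product of the reading likelihoods:
  carbonatite: 0.20 × 0.78 × 0.48 × 0.48 = 0.035942
  sediment-hosted zinc: 0.41 × 0.12 × 0.90 × 0.07 = 0.0030996
  kimberlite pipe: 0.39 × 0.71 × 0.23 × 0.64 = 0.04076
Marginal likelihood of the evidence = 0.079802.
P(carbonatite | evidence) ≈ 0.035942 / 0.079802 ≈ 0.450
P(sediment-hosted zinc | evidence) ≈ 0.0030996 / 0.079802 ≈ 0.039
P(kimberlite pipe | evidence) ≈ 0.04076 / 0.079802 ≈ 0.511
The largest is 0.511, so kimberlite pipe is most probable.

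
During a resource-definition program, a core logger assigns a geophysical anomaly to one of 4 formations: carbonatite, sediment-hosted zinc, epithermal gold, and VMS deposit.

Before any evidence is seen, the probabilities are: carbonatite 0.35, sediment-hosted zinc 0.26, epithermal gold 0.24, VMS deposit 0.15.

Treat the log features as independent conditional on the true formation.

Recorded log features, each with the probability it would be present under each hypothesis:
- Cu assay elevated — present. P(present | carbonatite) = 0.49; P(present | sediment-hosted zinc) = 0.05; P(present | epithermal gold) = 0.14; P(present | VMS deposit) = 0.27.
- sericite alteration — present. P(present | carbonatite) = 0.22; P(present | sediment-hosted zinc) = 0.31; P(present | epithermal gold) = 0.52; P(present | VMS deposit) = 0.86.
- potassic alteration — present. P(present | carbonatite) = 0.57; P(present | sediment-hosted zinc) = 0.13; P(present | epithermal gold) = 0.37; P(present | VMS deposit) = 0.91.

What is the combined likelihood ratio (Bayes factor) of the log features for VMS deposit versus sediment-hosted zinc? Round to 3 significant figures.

Take the product of per-log feature likelihoods under each hypothesis, then divide.
  VMS deposit: 0.27 × 0.86 × 0.91 = 0.2113
  sediment-hosted zinc: 0.05 × 0.31 × 0.13 = 0.002015
Bayes factor = 0.2113 / 0.002015 ≈ 105

105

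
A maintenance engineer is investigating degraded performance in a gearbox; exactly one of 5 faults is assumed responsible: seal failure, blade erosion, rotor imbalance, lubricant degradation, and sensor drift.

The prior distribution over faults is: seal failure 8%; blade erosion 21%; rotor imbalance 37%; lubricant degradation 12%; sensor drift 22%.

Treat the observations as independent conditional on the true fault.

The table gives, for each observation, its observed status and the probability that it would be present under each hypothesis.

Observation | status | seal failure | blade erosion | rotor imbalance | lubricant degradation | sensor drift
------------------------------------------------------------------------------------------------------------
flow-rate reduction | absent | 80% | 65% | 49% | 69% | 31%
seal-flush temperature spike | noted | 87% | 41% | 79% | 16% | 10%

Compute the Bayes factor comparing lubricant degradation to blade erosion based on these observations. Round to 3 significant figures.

Joint likelihood of the evidence pattern under each hypothesis (using 1 − P(present | H) for each absent observation):
  lubricant degradation: (1 − 0.69) × 0.16 = 0.0496
  blade erosion: (1 − 0.65) × 0.41 = 0.1435
Bayes factor = 0.0496 / 0.1435 ≈ 0.346

0.346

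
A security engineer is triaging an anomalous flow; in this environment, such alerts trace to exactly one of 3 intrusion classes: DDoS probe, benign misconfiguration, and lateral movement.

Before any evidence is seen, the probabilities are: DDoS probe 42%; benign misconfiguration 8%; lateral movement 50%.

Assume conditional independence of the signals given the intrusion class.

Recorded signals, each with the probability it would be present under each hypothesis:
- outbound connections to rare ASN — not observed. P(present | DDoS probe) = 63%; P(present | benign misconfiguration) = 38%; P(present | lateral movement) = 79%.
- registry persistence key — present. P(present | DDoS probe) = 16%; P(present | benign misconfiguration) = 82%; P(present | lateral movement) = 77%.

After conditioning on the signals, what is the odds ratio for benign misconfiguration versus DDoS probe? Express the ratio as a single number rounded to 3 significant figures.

The normalizing constant cancels in an odds ratio, so compute prior × likelihood for the two hypotheses only (using 1 − P(present | H) for each absent signal):
  benign misconfiguration: 0.08 × (1 − 0.38) × 0.82 = 0.040672
  DDoS probe: 0.42 × (1 − 0.63) × 0.16 = 0.024864
Posterior odds = 0.040672 / 0.024864 ≈ 1.64.

1.64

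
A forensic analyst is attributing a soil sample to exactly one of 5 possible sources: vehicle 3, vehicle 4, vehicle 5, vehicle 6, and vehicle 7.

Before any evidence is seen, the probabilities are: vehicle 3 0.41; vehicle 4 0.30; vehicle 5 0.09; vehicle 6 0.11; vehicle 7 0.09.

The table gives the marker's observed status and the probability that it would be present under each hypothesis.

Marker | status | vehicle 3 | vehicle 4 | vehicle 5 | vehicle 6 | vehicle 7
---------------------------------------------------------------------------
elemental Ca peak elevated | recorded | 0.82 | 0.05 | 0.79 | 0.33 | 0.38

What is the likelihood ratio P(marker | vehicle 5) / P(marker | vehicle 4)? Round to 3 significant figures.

Likelihood of this marker under each hypothesis:
  vehicle 5: 0.79
  vehicle 4: 0.05
Bayes factor = 0.79 / 0.05 ≈ 15.8

15.8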